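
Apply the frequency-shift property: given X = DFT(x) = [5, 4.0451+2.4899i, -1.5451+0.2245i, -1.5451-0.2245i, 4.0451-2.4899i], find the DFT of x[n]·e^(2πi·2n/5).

Modulation property: DFT(ω_5^(-2n)·x[n]) = X[(k-2) mod 5], so circularly shift X by 2 positions.

X[k-2] = [-1.5451-0.2245i, 4.0451-2.4899i, 5, 4.0451+2.4899i, -1.5451+0.2245i]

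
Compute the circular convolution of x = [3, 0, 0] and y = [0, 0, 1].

(x ⊛ y)[n] = Σ(m=0 to 2) x[m] · y[(n-m) mod 3]

Computing each output sample:
(x ⊛ y)[0] = 0
(x ⊛ y)[1] = 0
(x ⊛ y)[2] = 3

x ⊛ y = [0, 0, 3]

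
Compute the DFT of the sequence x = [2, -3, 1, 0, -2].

X[k] = Σ(n=0 to 4) x[n] · ω_5^(nk)
where ω_5 = e^(-2πi/5)

Computing each X[k]:
X[0] = -2
X[1] = -0.3541+0.3633i
X[2] = 6.3541+1.5388i
X[3] = 6.3541-1.5388i
X[4] = -0.3541-0.3633i

X = [-2, -0.3541+0.3633i, 6.3541+1.5388i, 6.3541-1.5388i, -0.3541-0.3633i]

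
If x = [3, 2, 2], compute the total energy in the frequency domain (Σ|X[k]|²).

Parseval: Σ|x[n]|² = (1/N)Σ|X[k]|², so Σ|X[k]|² = N·Σ|x[n]|² = 3·17.0000

Σ|X[k]|² = N·Σ|x[n]|² = 3·17.0000 = 51.0000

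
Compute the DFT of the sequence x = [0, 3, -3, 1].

X[k] = Σ(n=0 to 3) x[n] · ω_4^(nk)
where ω_4 = e^(-2πi/4)

Computing each X[k]:
X[0] = 1
X[1] = 3-2i
X[2] = -7
X[3] = 3+2i

X = [1, 3-2i, -7, 3+2i]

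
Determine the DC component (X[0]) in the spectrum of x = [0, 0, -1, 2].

X[0] = Σ(n=0 to 3) x[n] · ω_4^0 = Σ x[n]
= (0) + (0) + (-1) + (2)

X[0] = 1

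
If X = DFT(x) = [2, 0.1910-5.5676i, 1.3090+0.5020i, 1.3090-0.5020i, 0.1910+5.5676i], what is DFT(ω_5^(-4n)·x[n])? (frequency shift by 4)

Modulation property: DFT(ω_5^(-4n)·x[n]) = X[(k-4) mod 5], so circularly shift X by 4 positions.

X[k-4] = [0.1910-5.5676i, 1.3090+0.5020i, 1.3090-0.5020i, 0.1910+5.5676i, 2]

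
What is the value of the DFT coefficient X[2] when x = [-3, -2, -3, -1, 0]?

X[2] = Σ(n=0 to 4) x[n] · ω_5^(2n) where ω_5 = e^(-2πi/5)
= (-3)·ω_5^0 + (-2)·ω_5^2 + (-3)·ω_5^4 + (-1)·ω_5^6 + (0)·ω_5^8

X[2] = -2.6180-0.7265i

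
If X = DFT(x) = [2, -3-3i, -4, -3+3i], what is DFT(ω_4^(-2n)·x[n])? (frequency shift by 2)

Modulation property: DFT(ω_4^(-2n)·x[n]) = X[(k-2) mod 4], so circularly shift X by 2 positions.

X[k-2] = [-4, -3+3i, 2, -3-3i]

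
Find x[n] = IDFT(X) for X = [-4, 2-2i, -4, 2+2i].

x[n] = (1/4) Σ(k=0 to 3) X[k] · e^(2πikn/4)

Computing each x[n]:
x[0] = -1
x[1] = 1
x[2] = -3
x[3] = -1

x = [-1, 1, -3, -1]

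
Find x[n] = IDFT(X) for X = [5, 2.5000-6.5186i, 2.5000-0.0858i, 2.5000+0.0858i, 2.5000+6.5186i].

x[n] = (1/5) Σ(k=0 to 4) X[k] · e^(2πikn/5)

Computing each x[n]:
x[0] = 3
x[1] = 3
x[2] = 2
x[3] = -1
x[4] = -2

x = [3, 3, 2, -1, -2]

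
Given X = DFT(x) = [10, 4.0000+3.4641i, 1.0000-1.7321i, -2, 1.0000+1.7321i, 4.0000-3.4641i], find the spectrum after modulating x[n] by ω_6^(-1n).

Modulation property: DFT(ω_6^(-1n)·x[n]) = X[(k-1) mod 6], so circularly shift X by 1 positions.

X[k-1] = [4.0000-3.4641i, 10, 4.0000+3.4641i, 1.0000-1.7321i, -2, 1.0000+1.7321i]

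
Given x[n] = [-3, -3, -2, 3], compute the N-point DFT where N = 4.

X[k] = Σ(n=0 to 3) x[n] · ω_4^(nk)
where ω_4 = e^(-2πi/4)

Computing each X[k]:
X[0] = -5
X[1] = -1+6i
X[2] = -5
X[3] = -1-6i

X = [-5, -1+6i, -5, -1-6i]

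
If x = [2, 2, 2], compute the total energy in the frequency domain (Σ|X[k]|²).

Parseval: Σ|x[n]|² = (1/N)Σ|X[k]|², so Σ|X[k]|² = N·Σ|x[n]|² = 3·12.0000

Σ|X[k]|² = N·Σ|x[n]|² = 3·12.0000 = 36.0000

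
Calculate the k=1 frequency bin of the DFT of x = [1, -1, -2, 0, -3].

X[1] = Σ(n=0 to 4) x[n] · ω_5^(1n) where ω_5 = e^(-2πi/5)
= (1)·ω_5^0 + (-1)·ω_5^1 + (-2)·ω_5^2 + (0)·ω_5^3 + (-3)·ω_5^4

X[1] = 1.3820-0.7265i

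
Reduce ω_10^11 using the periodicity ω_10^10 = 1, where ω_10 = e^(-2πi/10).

Since ω_10^10 = 1, powers reduce modulo 10.
11 mod 10 = 1
So ω_10^11 = ω_10^1 = e^(-2πi·1/10)

ω_10^11 = ω_10^1 = 0.8090-0.5878i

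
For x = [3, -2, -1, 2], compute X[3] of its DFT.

X[3] = Σ(n=0 to 3) x[n] · ω_4^(3n) where ω_4 = e^(-2πi/4)
= (3)·ω_4^0 + (-2)·ω_4^3 + (-1)·ω_4^6 + (2)·ω_4^9

X[3] = 4-4i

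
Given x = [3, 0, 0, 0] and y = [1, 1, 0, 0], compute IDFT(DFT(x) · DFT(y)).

(x ⊛ y)[n] = Σ(m=0 to 3) x[m] · y[(n-m) mod 4]

Computing each output sample:
(x ⊛ y)[0] = 3
(x ⊛ y)[1] = 3
(x ⊛ y)[2] = 0
(x ⊛ y)[3] = 0

x ⊛ y = [3, 3, 0, 0]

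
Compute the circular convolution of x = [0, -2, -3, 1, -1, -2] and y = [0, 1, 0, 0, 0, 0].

(x ⊛ y)[n] = Σ(m=0 to 5) x[m] · y[(n-m) mod 6]

Computing each output sample:
(x ⊛ y)[0] = -2
(x ⊛ y)[1] = 0
(x ⊛ y)[2] = -2
(x ⊛ y)[3] = -3
(x ⊛ y)[4] = 1
(x ⊛ y)[5] = -1

x ⊛ y = [-2, 0, -2, -3, 1, -1]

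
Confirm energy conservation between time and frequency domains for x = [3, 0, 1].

Time domain:
Σ|x[n]|² = |3|² + |0|² + |1|² = 10.0000

Frequency domain:
(1/3)Σ|X[k]|² = (1/3)(|4|² + |2.5000+0.8660i|² + |2.5000-0.8660i|²) = (1/3)·30.0000 = 10.0000

Both sides agree, confirming Parseval's theorem.

Σ|x[n]|² = (1/N)Σ|X[k]|² = 10.0000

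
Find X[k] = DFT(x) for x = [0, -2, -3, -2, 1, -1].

X[k] = Σ(n=0 to 5) x[n] · ω_6^(nk)
where ω_6 = e^(-2πi/6)

Computing each X[k]:
X[0] = -7
X[1] = 1.5000+4.3301i
X[2] = 0.5000-2.5981i
X[3] = 3
X[4] = 0.5000+2.5981i
X[5] = 1.5000-4.3301i

X = [-7, 1.5000+4.3301i, 0.5000-2.5981i, 3, 0.5000+2.5981i, 1.5000-4.3301i]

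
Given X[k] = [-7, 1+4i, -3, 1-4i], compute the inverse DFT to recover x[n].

x[n] = (1/4) Σ(k=0 to 3) X[k] · e^(2πikn/4)

Computing each x[n]:
x[0] = -2
x[1] = -3
x[2] = -3
x[3] = 1

x = [-2, -3, -3, 1]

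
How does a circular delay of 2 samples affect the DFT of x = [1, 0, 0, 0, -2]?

Time shift by 2: X_shifted[k] = ω_5^(2k) · X[k]
Shifted x = [0, -2, 1, 0, 0]

DFT(x[n-2]) = [-1, -1.4271+1.3143i, 1.9271+2.1266i, 1.9271-2.1266i, -1.4271-1.3143i]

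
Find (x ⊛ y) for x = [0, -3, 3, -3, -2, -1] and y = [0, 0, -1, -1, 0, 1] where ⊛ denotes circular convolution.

(x ⊛ y)[n] = Σ(m=0 to 5) x[m] · y[(n-m) mod 6]

Computing each output sample:
(x ⊛ y)[0] = 2
(x ⊛ y)[1] = 6
(x ⊛ y)[2] = -2
(x ⊛ y)[3] = 1
(x ⊛ y)[4] = -1
(x ⊛ y)[5] = 0

x ⊛ y = [2, 6, -2, 1, -1, 0]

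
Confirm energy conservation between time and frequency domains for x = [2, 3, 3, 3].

Time domain:
Σ|x[n]|² = |2|² + |3|² + |3|² + |3|² = 31.0000

Frequency domain:
(1/4)Σ|X[k]|² = (1/4)(|11|² + |-1|² + |-1|² + |-1|²) = (1/4)·124.0000 = 31.0000

Both sides agree, confirming Parseval's theorem.

Σ|x[n]|² = (1/N)Σ|X[k]|² = 31.0000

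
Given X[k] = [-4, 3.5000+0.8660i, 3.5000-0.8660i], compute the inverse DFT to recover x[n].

x[n] = (1/3) Σ(k=0 to 2) X[k] · e^(2πikn/3)

Computing each x[n]:
x[0] = 1
x[1] = -3
x[2] = -2

x = [1, -3, -2]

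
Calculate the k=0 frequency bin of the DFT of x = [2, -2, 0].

X[0] = Σ(n=0 to 2) x[n] · ω_3^0 = Σ x[n]
= (2) + (-2) + (0)

X[0] = 0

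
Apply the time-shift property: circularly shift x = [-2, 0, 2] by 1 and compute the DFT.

Time shift by 1: X_shifted[k] = ω_3^(1k) · X[k]
Shifted x = [2, -2, 0]

DFT(x[n-1]) = [0, 3.0000+1.7321i, 3.0000-1.7321i]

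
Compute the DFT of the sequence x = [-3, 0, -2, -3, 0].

X[k] = Σ(n=0 to 4) x[n] · ω_5^(nk)
where ω_5 = e^(-2πi/5)

Computing each X[k]:
X[0] = -8
X[1] = 1.0451-0.5878i
X[2] = -4.5451+0.9511i
X[3] = -4.5451-0.9511i
X[4] = 1.0451+0.5878i

X = [-8, 1.0451-0.5878i, -4.5451+0.9511i, -4.5451-0.9511i, 1.0451+0.5878i]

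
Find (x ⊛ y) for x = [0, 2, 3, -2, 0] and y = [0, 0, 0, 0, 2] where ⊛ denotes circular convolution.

(x ⊛ y)[n] = Σ(m=0 to 4) x[m] · y[(n-m) mod 5]

Computing each output sample:
(x ⊛ y)[0] = 4
(x ⊛ y)[1] = 6
(x ⊛ y)[2] = -4
(x ⊛ y)[3] = 0
(x ⊛ y)[4] = 0

x ⊛ y = [4, 6, -4, 0, 0]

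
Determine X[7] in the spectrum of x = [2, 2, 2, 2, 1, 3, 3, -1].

X[7] = Σ(n=0 to 7) x[n] · ω_8^(7n) where ω_8 = e^(-2πi/8)
= (2)·ω_8^0 + (2)·ω_8^7 + (2)·ω_8^14 + (2)·ω_8^21 + (1)·ω_8^28 + (3)·ω_8^35 + (3)·ω_8^42 + (-1)·ω_8^49

X[7] = -1.8284+0.4142i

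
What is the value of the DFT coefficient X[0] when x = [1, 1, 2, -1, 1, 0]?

X[0] = Σ(n=0 to 5) x[n] · ω_6^0 = Σ x[n]
= (1) + (1) + (2) + (-1) + (1) + (0)

X[0] = 4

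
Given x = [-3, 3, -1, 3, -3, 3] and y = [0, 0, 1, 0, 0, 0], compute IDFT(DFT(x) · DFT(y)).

(x ⊛ y)[n] = Σ(m=0 to 5) x[m] · y[(n-m) mod 6]

Computing each output sample:
(x ⊛ y)[0] = -3
(x ⊛ y)[1] = 3
(x ⊛ y)[2] = -3
(x ⊛ y)[3] = 3
(x ⊛ y)[4] = -1
(x ⊛ y)[5] = 3

x ⊛ y = [-3, 3, -3, 3, -1, 3]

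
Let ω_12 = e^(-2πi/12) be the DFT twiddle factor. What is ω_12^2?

ω_12^2 = e^(-2πi·2/12)
= cos(-2π·2/12) + i·sin(-2π·2/12)
= cos(-4π/12) + i·sin(-4π/12)

ω_12^2 = cos(-4π/12) + i·sin(-4π/12) = 0.5000-0.8660i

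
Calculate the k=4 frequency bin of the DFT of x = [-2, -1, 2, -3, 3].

X[4] = Σ(n=0 to 4) x[n] · ω_5^(4n) where ω_5 = e^(-2πi/5)
= (-2)·ω_5^0 + (-1)·ω_5^4 + (2)·ω_5^8 + (-3)·ω_5^12 + (3)·ω_5^16

X[4] = -0.5729-0.8653i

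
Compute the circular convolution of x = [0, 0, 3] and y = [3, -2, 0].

(x ⊛ y)[n] = Σ(m=0 to 2) x[m] · y[(n-m) mod 3]

Computing each output sample:
(x ⊛ y)[0] = -6
(x ⊛ y)[1] = 0
(x ⊛ y)[2] = 9

x ⊛ y = [-6, 0, 9]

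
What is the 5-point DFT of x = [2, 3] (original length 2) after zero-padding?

Original 2-point DFT: [5, -1]
Zero-padded 5-point DFT provides frequency interpolation.

DFT_5([x, 0, ...]) = [5, 2.9271-2.8532i, -0.4271-1.7634i, -0.4271+1.7634i, 2.9271+2.8532i]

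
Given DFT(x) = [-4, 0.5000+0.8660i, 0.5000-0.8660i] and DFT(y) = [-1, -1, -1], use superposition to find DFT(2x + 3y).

By linearity: DFT(2x + 3y) = 2·DFT(x) + 3·DFT(y)
= 2·[-4, 0.5000+0.8660i, 0.5000-0.8660i] + 3·[-1, -1, -1]

Computing element-wise:
Z[0] = 2·(-4) + 3·(-1) = -11
Z[1] = 2·(0.5000+0.8660i) + 3·(-1) = -2.0000+1.7320i
Z[2] = 2·(0.5000-0.8660i) + 3·(-1) = -2.0000-1.7320i

DFT(2x + 3y) = 2·X + 3·Y = [-11, -2.0000+1.7320i, -2.0000-1.7320i]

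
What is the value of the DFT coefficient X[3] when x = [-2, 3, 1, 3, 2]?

X[3] = Σ(n=0 to 4) x[n] · ω_5^(3n) where ω_5 = e^(-2πi/5)
= (-2)·ω_5^0 + (3)·ω_5^3 + (1)·ω_5^6 + (3)·ω_5^9 + (2)·ω_5^12

X[3] = -4.8090+2.4899i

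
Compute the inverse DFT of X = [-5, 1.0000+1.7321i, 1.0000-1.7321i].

x[n] = (1/3) Σ(k=0 to 2) X[k] · e^(2πikn/3)

Computing each x[n]:
x[0] = -1
x[1] = -3
x[2] = -1

x = [-1, -3, -1]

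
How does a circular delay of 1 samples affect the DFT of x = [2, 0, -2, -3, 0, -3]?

Time shift by 1: X_shifted[k] = ω_6^(1k) · X[k]
Shifted x = [-3, 2, 0, -2, -3, 0]

DFT(x[n-1]) = [-6, 1.5000-4.3301i, -4.5000+0.8660i, -6, -4.5000-0.8660i, 1.5000+4.3301i]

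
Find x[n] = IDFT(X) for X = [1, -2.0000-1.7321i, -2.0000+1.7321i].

x[n] = (1/3) Σ(k=0 to 2) X[k] · e^(2πikn/3)

Computing each x[n]:
x[0] = -1
x[1] = 2
x[2] = 0

x = [-1, 2, 0]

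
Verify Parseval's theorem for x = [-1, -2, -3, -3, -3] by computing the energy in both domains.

Time domain:
Σ|x[n]|² = |-1|² + |-2|² + |-3|² + |-3|² + |-3|² = 32.0000

Frequency domain:
(1/5)Σ|X[k]|² = (1/5)(|-12|² + |2.3090-0.9511i|² + |1.1910-0.5878i|² + |1.1910+0.5878i|² + |2.3090+0.9511i|²) = (1/5)·160.0000 = 32.0000

Both sides agree, confirming Parseval's theorem.

Σ|x[n]|² = (1/N)Σ|X[k]|² = 32.0000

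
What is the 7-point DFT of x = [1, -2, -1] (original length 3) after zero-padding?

Original 3-point DFT: [-2, 2.5000+0.8660i, 2.5000-0.8660i]
Zero-padded 7-point DFT provides frequency interpolation.

DFT_7([x, 0, ...]) = [-2, -0.0245+2.5386i, 2.3460+1.5160i, 2.1784+0.0859i, 2.1784-0.0859i, 2.3460-1.5160i, -0.0245-2.5386i]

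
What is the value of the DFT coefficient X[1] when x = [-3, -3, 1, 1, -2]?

X[1] = Σ(n=0 to 4) x[n] · ω_5^(1n) where ω_5 = e^(-2πi/5)
= (-3)·ω_5^0 + (-3)·ω_5^1 + (1)·ω_5^2 + (1)·ω_5^3 + (-2)·ω_5^4

X[1] = -6.1631+0.9511i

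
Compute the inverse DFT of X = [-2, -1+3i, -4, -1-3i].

x[n] = (1/4) Σ(k=0 to 3) X[k] · e^(2πikn/4)

Computing each x[n]:
x[0] = -2
x[1] = -1
x[2] = -1
x[3] = 2

x = [-2, -1, -1, 2]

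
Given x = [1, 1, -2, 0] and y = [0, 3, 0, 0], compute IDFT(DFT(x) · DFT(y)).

(x ⊛ y)[n] = Σ(m=0 to 3) x[m] · y[(n-m) mod 4]

Computing each output sample:
(x ⊛ y)[0] = 0
(x ⊛ y)[1] = 3
(x ⊛ y)[2] = 3
(x ⊛ y)[3] = -6

x ⊛ y = [0, 3, 3, -6]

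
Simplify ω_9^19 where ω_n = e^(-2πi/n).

Since ω_9^9 = 1, powers reduce modulo 9.
19 mod 9 = 1
So ω_9^19 = ω_9^1 = e^(-2πi·1/9)

ω_9^19 = ω_9^1 = 0.7660-0.6428i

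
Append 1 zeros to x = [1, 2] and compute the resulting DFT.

Original 2-point DFT: [3, -1]
Zero-padded 3-point DFT provides frequency interpolation.

DFT_3([x, 0, ...]) = [3, -1.7321i, 1.7321i]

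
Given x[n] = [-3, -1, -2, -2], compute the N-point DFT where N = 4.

X[k] = Σ(n=0 to 3) x[n] · ω_4^(nk)
where ω_4 = e^(-2πi/4)

Computing each X[k]:
X[0] = -8
X[1] = -1-1i
X[2] = -2
X[3] = -1+1i

X = [-8, -1-1i, -2, -1+1i]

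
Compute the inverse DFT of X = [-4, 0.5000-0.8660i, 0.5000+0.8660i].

x[n] = (1/3) Σ(k=0 to 2) X[k] · e^(2πikn/3)

Computing each x[n]:
x[0] = -1
x[1] = -1
x[2] = -2

x = [-1, -1, -2]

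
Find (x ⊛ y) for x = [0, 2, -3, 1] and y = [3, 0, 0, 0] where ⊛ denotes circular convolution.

(x ⊛ y)[n] = Σ(m=0 to 3) x[m] · y[(n-m) mod 4]

Computing each output sample:
(x ⊛ y)[0] = 0
(x ⊛ y)[1] = 6
(x ⊛ y)[2] = -9
(x ⊛ y)[3] = 3

x ⊛ y = [0, 6, -9, 3]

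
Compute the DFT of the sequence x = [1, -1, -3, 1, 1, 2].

X[k] = Σ(n=0 to 5) x[n] · ω_6^(nk)
where ω_6 = e^(-2πi/6)

Computing each X[k]:
X[0] = 1
X[1] = 1.5000+6.0622i
X[2] = 2.5000-0.8660i
X[3] = -3
X[4] = 2.5000+0.8660i
X[5] = 1.5000-6.0622i

X = [1, 1.5000+6.0622i, 2.5000-0.8660i, -3, 2.5000+0.8660i, 1.5000-6.0622i]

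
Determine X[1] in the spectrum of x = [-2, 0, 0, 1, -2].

X[1] = Σ(n=0 to 4) x[n] · ω_5^(1n) where ω_5 = e^(-2πi/5)
= (-2)·ω_5^0 + (0)·ω_5^1 + (0)·ω_5^2 + (1)·ω_5^3 + (-2)·ω_5^4

X[1] = -3.4271-1.3143i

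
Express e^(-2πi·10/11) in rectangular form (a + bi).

ω_11^10 = e^(-2πi·10/11)
= cos(-2π·10/11) + i·sin(-2π·10/11)
= cos(-20π/11) + i·sin(-20π/11)

ω_11^10 = cos(-20π/11) + i·sin(-20π/11) = 0.8413+0.5406i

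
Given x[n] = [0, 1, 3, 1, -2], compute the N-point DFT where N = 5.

X[k] = Σ(n=0 to 4) x[n] · ω_5^(nk)
where ω_5 = e^(-2πi/5)

Computing each X[k]:
X[0] = 3
X[1] = -3.5451-4.0287i
X[2] = 2.0451+0.1388i
X[3] = 2.0451-0.1388i
X[4] = -3.5451+4.0287i

X = [3, -3.5451-4.0287i, 2.0451+0.1388i, 2.0451-0.1388i, -3.5451+4.0287i]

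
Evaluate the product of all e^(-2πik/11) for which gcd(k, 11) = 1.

The primitive 11th roots of unity are ω_11^k for k coprime to 11: k ∈ {1, 2, 3, 4, 5, 6, 7, 8, 9, 10}
Their product equals the constant term of the cyclotomic polynomial Φ_11(x) up to sign.
For n ≥ 3, the product of all primitive nth roots of unity is 1. (For n=1 it is 1; for n=2 it is -1.)

1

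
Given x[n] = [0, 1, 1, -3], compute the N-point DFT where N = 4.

X[k] = Σ(n=0 to 3) x[n] · ω_4^(nk)
where ω_4 = e^(-2πi/4)

Computing each X[k]:
X[0] = -1
X[1] = -1-4i
X[2] = 3
X[3] = -1+4i

X = [-1, -1-4i, 3, -1+4i]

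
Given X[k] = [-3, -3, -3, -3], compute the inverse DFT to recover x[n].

x[n] = (1/4) Σ(k=0 to 3) X[k] · e^(2πikn/4)

Computing each x[n]:
x[0] = -3
x[1] = 0
x[2] = 0
x[3] = 0

x = [-3, 0, 0, 0]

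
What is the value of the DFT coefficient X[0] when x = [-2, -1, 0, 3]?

X[0] = Σ(n=0 to 3) x[n] · ω_4^0 = Σ x[n]
= (-2) + (-1) + (0) + (3)

X[0] = 0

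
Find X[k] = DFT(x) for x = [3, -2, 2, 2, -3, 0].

X[k] = Σ(n=0 to 5) x[n] · ω_6^(nk)
where ω_6 = e^(-2πi/6)

Computing each X[k]:
X[0] = 2
X[1] = 0.5000-2.5981i
X[2] = 6.5000+6.0622i
X[3] = 2
X[4] = 6.5000-6.0622i
X[5] = 0.5000+2.5981i

X = [2, 0.5000-2.5981i, 6.5000+6.0622i, 2, 6.5000-6.0622i, 0.5000+2.5981i]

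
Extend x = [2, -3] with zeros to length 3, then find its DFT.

Original 2-point DFT: [-1, 5]
Zero-padded 3-point DFT provides frequency interpolation.

DFT_3([x, 0, ...]) = [-1, 3.5000+2.5981i, 3.5000-2.5981i]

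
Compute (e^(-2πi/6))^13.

Since ω_6^6 = 1, powers reduce modulo 6.
13 mod 6 = 1
So ω_6^13 = ω_6^1 = e^(-2πi·1/6)

ω_6^13 = ω_6^1 = 0.5000-0.8660i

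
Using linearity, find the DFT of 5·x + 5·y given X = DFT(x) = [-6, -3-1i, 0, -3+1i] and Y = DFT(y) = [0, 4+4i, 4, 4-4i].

By linearity: DFT(5x + 5y) = 5·DFT(x) + 5·DFT(y)
= 5·[-6, -3-1i, 0, -3+1i] + 5·[0, 4+4i, 4, 4-4i]

Computing element-wise:
Z[0] = 5·(-6) + 5·(0) = -30
Z[1] = 5·(-3-1i) + 5·(4+4i) = 5+15i
Z[2] = 5·(0) + 5·(4) = 20
Z[3] = 5·(-3+1i) + 5·(4-4i) = 5-15i

DFT(5x + 5y) = 5·X + 5·Y = [-30, 5+15i, 20, 5-15i]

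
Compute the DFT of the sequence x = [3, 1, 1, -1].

X[k] = Σ(n=0 to 3) x[n] · ω_4^(nk)
where ω_4 = e^(-2πi/4)

Computing each X[k]:
X[0] = 4
X[1] = 2-2i
X[2] = 4
X[3] = 2+2i

X = [4, 2-2i, 4, 2+2i]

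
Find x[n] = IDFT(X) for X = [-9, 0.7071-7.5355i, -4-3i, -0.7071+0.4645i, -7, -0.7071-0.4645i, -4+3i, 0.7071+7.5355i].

x[n] = (1/8) Σ(k=0 to 7) X[k] · e^(2πikn/8)

Computing each x[n]:
x[0] = -3
x[1] = 2
x[2] = 1
x[3] = 0
x[4] = -3
x[5] = -1
x[6] = -3
x[7] = -2

x = [-3, 2, 1, 0, -3, -1, -3, -2]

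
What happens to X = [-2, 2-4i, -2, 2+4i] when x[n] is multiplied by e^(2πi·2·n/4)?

Modulation property: DFT(ω_4^(-2n)·x[n]) = X[(k-2) mod 4], so circularly shift X by 2 positions.

X[k-2] = [-2, 2+4i, -2, 2-4i]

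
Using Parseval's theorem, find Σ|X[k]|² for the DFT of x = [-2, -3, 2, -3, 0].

Parseval: Σ|x[n]|² = (1/N)Σ|X[k]|², so Σ|X[k]|² = N·Σ|x[n]|² = 5·26.0000

Σ|X[k]|² = N·Σ|x[n]|² = 5·26.0000 = 130.0000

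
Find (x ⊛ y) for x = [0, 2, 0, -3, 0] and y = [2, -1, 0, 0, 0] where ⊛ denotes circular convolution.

(x ⊛ y)[n] = Σ(m=0 to 4) x[m] · y[(n-m) mod 5]

Computing each output sample:
(x ⊛ y)[0] = 0
(x ⊛ y)[1] = 4
(x ⊛ y)[2] = -2
(x ⊛ y)[3] = -6
(x ⊛ y)[4] = 3

x ⊛ y = [0, 4, -2, -6, 3]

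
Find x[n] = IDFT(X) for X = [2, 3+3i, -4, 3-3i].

x[n] = (1/4) Σ(k=0 to 3) X[k] · e^(2πikn/4)

Computing each x[n]:
x[0] = 1
x[1] = 0
x[2] = -2
x[3] = 3

x = [1, 0, -2, 3]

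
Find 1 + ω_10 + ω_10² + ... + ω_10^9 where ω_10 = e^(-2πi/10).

Sum of all nth roots of unity equals 0 for n > 1 (geometric series with r ≠ 1).

0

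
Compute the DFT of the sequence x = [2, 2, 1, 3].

X[k] = Σ(n=0 to 3) x[n] · ω_4^(nk)
where ω_4 = e^(-2πi/4)

Computing each X[k]:
X[0] = 8
X[1] = 1+1i
X[2] = -2
X[3] = 1-1i

X = [8, 1+1i, -2, 1-1i]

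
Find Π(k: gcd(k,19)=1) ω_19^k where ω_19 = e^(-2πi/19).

The primitive 19th roots of unity are ω_19^k for k coprime to 19: k ∈ {1, 2, 3, 4, 5, 6, 7, 8, 9, 10, 11, 12, 13, 14, 15, 16, 17, 18}
Their product equals the constant term of the cyclotomic polynomial Φ_19(x) up to sign.
For n ≥ 3, the product of all primitive nth roots of unity is 1. (For n=1 it is 1; for n=2 it is -1.)

1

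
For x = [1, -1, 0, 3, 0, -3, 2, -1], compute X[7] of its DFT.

X[7] = Σ(n=0 to 7) x[n] · ω_8^(7n) where ω_8 = e^(-2πi/8)
= (1)·ω_8^0 + (-1)·ω_8^7 + (0)·ω_8^14 + (3)·ω_8^21 + (0)·ω_8^28 + (-3)·ω_8^35 + (2)·ω_8^42 + (-1)·ω_8^49

X[7] = -0.4142+2.2426i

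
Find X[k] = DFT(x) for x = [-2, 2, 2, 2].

X[k] = Σ(n=0 to 3) x[n] · ω_4^(nk)
where ω_4 = e^(-2πi/4)

Computing each X[k]:
X[0] = 4
X[1] = -4
X[2] = -4
X[3] = -4

X = [4, -4, -4, -4]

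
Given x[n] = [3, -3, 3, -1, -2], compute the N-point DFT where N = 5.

X[k] = Σ(n=0 to 4) x[n] · ω_5^(nk)
where ω_5 = e^(-2πi/5)

Computing each X[k]:
X[0] = 0
X[1] = -0.1631-1.4001i
X[2] = 7.6631+4.3920i
X[3] = 7.6631-4.3920i
X[4] = -0.1631+1.4001i

X = [0, -0.1631-1.4001i, 7.6631+4.3920i, 7.6631-4.3920i, -0.1631+1.4001i]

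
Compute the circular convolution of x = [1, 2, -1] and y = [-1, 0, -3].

(x ⊛ y)[n] = Σ(m=0 to 2) x[m] · y[(n-m) mod 3]

Computing each output sample:
(x ⊛ y)[0] = -7
(x ⊛ y)[1] = 1
(x ⊛ y)[2] = -2

x ⊛ y = [-7, 1, -2]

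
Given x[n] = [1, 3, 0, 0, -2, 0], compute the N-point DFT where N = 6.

X[k] = Σ(n=0 to 5) x[n] · ω_6^(nk)
where ω_6 = e^(-2πi/6)

Computing each X[k]:
X[0] = 2
X[1] = 3.5000-4.3301i
X[2] = 0.5000-0.8660i
X[3] = -4
X[4] = 0.5000+0.8660i
X[5] = 3.5000+4.3301i

X = [2, 3.5000-4.3301i, 0.5000-0.8660i, -4, 0.5000+0.8660i, 3.5000+4.3301i]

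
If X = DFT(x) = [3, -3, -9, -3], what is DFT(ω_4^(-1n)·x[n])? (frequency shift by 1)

Modulation property: DFT(ω_4^(-1n)·x[n]) = X[(k-1) mod 4], so circularly shift X by 1 positions.

X[k-1] = [-3, 3, -3, -9]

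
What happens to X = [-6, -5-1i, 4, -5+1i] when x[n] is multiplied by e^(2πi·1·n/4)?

Modulation property: DFT(ω_4^(-1n)·x[n]) = X[(k-1) mod 4], so circularly shift X by 1 positions.

X[k-1] = [-5+1i, -6, -5-1i, 4]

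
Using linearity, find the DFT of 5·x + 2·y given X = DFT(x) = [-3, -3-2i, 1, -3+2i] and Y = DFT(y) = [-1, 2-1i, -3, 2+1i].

By linearity: DFT(5x + 2y) = 5·DFT(x) + 2·DFT(y)
= 5·[-3, -3-2i, 1, -3+2i] + 2·[-1, 2-1i, -3, 2+1i]

Computing element-wise:
Z[0] = 5·(-3) + 2·(-1) = -17
Z[1] = 5·(-3-2i) + 2·(2-1i) = -11-12i
Z[2] = 5·(1) + 2·(-3) = -1
Z[3] = 5·(-3+2i) + 2·(2+1i) = -11+12i

DFT(5x + 2y) = 5·X + 2·Y = [-17, -11-12i, -1, -11+12i]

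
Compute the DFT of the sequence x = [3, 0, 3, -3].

X[k] = Σ(n=0 to 3) x[n] · ω_4^(nk)
where ω_4 = e^(-2πi/4)

Computing each X[k]:
X[0] = 3
X[1] = -3i
X[2] = 9
X[3] = 3i

X = [3, -3i, 9, 3i]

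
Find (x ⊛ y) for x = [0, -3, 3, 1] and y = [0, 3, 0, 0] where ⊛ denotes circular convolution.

(x ⊛ y)[n] = Σ(m=0 to 3) x[m] · y[(n-m) mod 4]

Computing each output sample:
(x ⊛ y)[0] = 3
(x ⊛ y)[1] = 0
(x ⊛ y)[2] = -9
(x ⊛ y)[3] = 9

x ⊛ y = [3, 0, -9, 9]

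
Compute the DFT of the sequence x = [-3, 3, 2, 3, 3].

X[k] = Σ(n=0 to 4) x[n] · ω_5^(nk)
where ω_5 = e^(-2πi/5)

Computing each X[k]:
X[0] = 8
X[1] = -5.1910+0.5878i
X[2] = -6.3090-0.9511i
X[3] = -6.3090+0.9511i
X[4] = -5.1910-0.5878i

X = [8, -5.1910+0.5878i, -6.3090-0.9511i, -6.3090+0.9511i, -5.1910-0.5878i]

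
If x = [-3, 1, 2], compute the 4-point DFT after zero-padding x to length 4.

Original 3-point DFT: [0, -4.5000+0.8660i, -4.5000-0.8660i]
Zero-padded 4-point DFT provides frequency interpolation.

DFT_4([x, 0, ...]) = [0, -5-1i, -2, -5+1i]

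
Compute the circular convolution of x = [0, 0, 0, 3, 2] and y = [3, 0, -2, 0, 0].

(x ⊛ y)[n] = Σ(m=0 to 4) x[m] · y[(n-m) mod 5]

Computing each output sample:
(x ⊛ y)[0] = -6
(x ⊛ y)[1] = -4
(x ⊛ y)[2] = 0
(x ⊛ y)[3] = 9
(x ⊛ y)[4] = 6

x ⊛ y = [-6, -4, 0, 9, 6]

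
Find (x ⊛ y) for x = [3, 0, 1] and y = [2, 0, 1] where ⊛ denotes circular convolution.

(x ⊛ y)[n] = Σ(m=0 to 2) x[m] · y[(n-m) mod 3]

Computing each output sample:
(x ⊛ y)[0] = 6
(x ⊛ y)[1] = 1
(x ⊛ y)[2] = 5

x ⊛ y = [6, 1, 5]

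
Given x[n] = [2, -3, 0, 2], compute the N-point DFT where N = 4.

X[k] = Σ(n=0 to 3) x[n] · ω_4^(nk)
where ω_4 = e^(-2πi/4)

Computing each X[k]:
X[0] = 1
X[1] = 2+5i
X[2] = 3
X[3] = 2-5i

X = [1, 2+5i, 3, 2-5i]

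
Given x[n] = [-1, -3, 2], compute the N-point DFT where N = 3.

X[k] = Σ(n=0 to 2) x[n] · ω_3^(nk)
where ω_3 = e^(-2πi/3)

Computing each X[k]:
X[0] = -2
X[1] = -0.5000+4.3301i
X[2] = -0.5000-4.3301i

X = [-2, -0.5000+4.3301i, -0.5000-4.3301i]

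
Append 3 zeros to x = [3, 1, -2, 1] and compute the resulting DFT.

Original 4-point DFT: [3, 5, -1, 5]
Zero-padded 7-point DFT provides frequency interpolation.

DFT_7([x, 0, ...]) = [3, 3.1676+0.7341i, 5.2029-1.0609i, 0.6295-2.9725i, 0.6295+2.9725i, 5.2029+1.0609i, 3.1676-0.7341i]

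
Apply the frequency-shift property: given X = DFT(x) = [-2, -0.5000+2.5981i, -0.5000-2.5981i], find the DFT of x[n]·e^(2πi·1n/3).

Modulation property: DFT(ω_3^(-1n)·x[n]) = X[(k-1) mod 3], so circularly shift X by 1 positions.

X[k-1] = [-0.5000-2.5981i, -2, -0.5000+2.5981i]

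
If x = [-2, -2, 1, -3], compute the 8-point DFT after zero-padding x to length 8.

Original 4-point DFT: [-6, -3-1i, 4, -3+1i]
Zero-padded 8-point DFT provides frequency interpolation.

DFT_8([x, 0, ...]) = [-6, -1.2929+2.5355i, -3-1i, -2.7071+4.5355i, 4, -2.7071-4.5355i, -3+1i, -1.2929-2.5355i]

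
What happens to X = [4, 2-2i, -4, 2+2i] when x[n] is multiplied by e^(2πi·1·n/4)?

Modulation property: DFT(ω_4^(-1n)·x[n]) = X[(k-1) mod 4], so circularly shift X by 1 positions.

X[k-1] = [2+2i, 4, 2-2i, -4]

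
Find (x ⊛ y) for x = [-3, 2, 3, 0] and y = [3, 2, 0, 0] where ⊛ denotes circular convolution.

(x ⊛ y)[n] = Σ(m=0 to 3) x[m] · y[(n-m) mod 4]

Computing each output sample:
(x ⊛ y)[0] = -9
(x ⊛ y)[1] = 0
(x ⊛ y)[2] = 13
(x ⊛ y)[3] = 6

x ⊛ y = [-9, 0, 13, 6]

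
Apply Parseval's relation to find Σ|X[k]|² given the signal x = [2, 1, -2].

Parseval: Σ|x[n]|² = (1/N)Σ|X[k]|², so Σ|X[k]|² = N·Σ|x[n]|² = 3·9.0000

Σ|X[k]|² = N·Σ|x[n]|² = 3·9.0000 = 27.0000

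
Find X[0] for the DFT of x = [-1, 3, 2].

X[0] = Σ(n=0 to 2) x[n] · ω_3^0 = Σ x[n]
= (-1) + (3) + (2)

X[0] = 4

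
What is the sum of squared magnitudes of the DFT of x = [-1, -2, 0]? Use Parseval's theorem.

Parseval: Σ|x[n]|² = (1/N)Σ|X[k]|², so Σ|X[k]|² = N·Σ|x[n]|² = 3·5.0000

Σ|X[k]|² = N·Σ|x[n]|² = 3·5.0000 = 15.0000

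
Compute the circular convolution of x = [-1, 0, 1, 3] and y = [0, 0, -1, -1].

(x ⊛ y)[n] = Σ(m=0 to 3) x[m] · y[(n-m) mod 4]

Computing each output sample:
(x ⊛ y)[0] = -1
(x ⊛ y)[1] = -4
(x ⊛ y)[2] = -2
(x ⊛ y)[3] = 1

x ⊛ y = [-1, -4, -2, 1]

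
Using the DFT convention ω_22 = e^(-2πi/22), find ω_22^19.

ω_22^19 = e^(-2πi·19/22)
= cos(-2π·19/22) + i·sin(-2π·19/22)
= cos(-38π/22) + i·sin(-38π/22)

ω_22^19 = cos(-38π/22) + i·sin(-38π/22) = 0.6549+0.7557i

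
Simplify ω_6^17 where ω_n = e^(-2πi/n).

Since ω_6^6 = 1, powers reduce modulo 6.
17 mod 6 = 5
So ω_6^17 = ω_6^5 = e^(-2πi·5/6)

ω_6^17 = ω_6^5 = 0.5000+0.8660i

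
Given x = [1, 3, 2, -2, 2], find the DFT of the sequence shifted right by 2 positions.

Time shift by 2: X_shifted[k] = ω_5^(2k) · X[k]
Shifted x = [-2, 2, 1, 3, 2]

DFT(x[n-2]) = [6, -4.0000+1.1756i, -4.0000-1.9021i, -4.0000+1.9021i, -4.0000-1.1756i]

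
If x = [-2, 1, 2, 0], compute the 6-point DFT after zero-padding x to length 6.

Original 4-point DFT: [1, -4-1i, -1, -4+1i]
Zero-padded 6-point DFT provides frequency interpolation.

DFT_6([x, 0, ...]) = [1, -2.5000-2.5981i, -3.5000+0.8660i, -1, -3.5000-0.8660i, -2.5000+2.5981i]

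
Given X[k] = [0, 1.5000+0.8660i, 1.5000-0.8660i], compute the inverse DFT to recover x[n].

x[n] = (1/3) Σ(k=0 to 2) X[k] · e^(2πikn/3)

Computing each x[n]:
x[0] = 1
x[1] = -1
x[2] = 0

x = [1, -1, 0]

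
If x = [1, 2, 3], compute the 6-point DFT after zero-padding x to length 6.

Original 3-point DFT: [6, -1.5000+0.8660i, -1.5000-0.8660i]
Zero-padded 6-point DFT provides frequency interpolation.

DFT_6([x, 0, ...]) = [6, 0.5000-4.3301i, -1.5000+0.8660i, 2, -1.5000-0.8660i, 0.5000+4.3301i]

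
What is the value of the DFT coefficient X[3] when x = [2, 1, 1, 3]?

X[3] = Σ(n=0 to 3) x[n] · ω_4^(3n) where ω_4 = e^(-2πi/4)
= (2)·ω_4^0 + (1)·ω_4^3 + (1)·ω_4^6 + (3)·ω_4^9

X[3] = 1-2i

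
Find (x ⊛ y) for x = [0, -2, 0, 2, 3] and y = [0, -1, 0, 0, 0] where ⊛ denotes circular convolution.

(x ⊛ y)[n] = Σ(m=0 to 4) x[m] · y[(n-m) mod 5]

Computing each output sample:
(x ⊛ y)[0] = -3
(x ⊛ y)[1] = 0
(x ⊛ y)[2] = 2
(x ⊛ y)[3] = 0
(x ⊛ y)[4] = -2

x ⊛ y = [-3, 0, 2, 0, -2]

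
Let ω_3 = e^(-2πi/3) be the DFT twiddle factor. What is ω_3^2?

ω_3^2 = e^(-2πi·2/3)
= cos(-2π·2/3) + i·sin(-2π·2/3)
= cos(-4π/3) + i·sin(-4π/3)

ω_3^2 = cos(-4π/3) + i·sin(-4π/3) = -0.5000+0.8660i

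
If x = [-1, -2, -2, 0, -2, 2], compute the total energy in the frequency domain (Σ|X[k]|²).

Parseval: Σ|x[n]|² = (1/N)Σ|X[k]|², so Σ|X[k]|² = N·Σ|x[n]|² = 6·17.0000

Σ|X[k]|² = N·Σ|x[n]|² = 6·17.0000 = 102.0000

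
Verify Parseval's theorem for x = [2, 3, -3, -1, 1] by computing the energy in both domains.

Time domain:
Σ|x[n]|² = |2|² + |3|² + |-3|² + |-1|² + |1|² = 24.0000

Frequency domain:
(1/5)Σ|X[k]|² = (1/5)(|2|² + |6.4721-0.7265i|² + |-2.4721-3.0777i|² + |-2.4721+3.0777i|² + |6.4721+0.7265i|²) = (1/5)·120.0000 = 24.0000

Both sides agree, confirming Parseval's theorem.

Σ|x[n]|² = (1/N)Σ|X[k]|² = 24.0000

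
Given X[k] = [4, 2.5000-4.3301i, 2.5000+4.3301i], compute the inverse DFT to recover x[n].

x[n] = (1/3) Σ(k=0 to 2) X[k] · e^(2πikn/3)

Computing each x[n]:
x[0] = 3
x[1] = 3
x[2] = -2

x = [3, 3, -2]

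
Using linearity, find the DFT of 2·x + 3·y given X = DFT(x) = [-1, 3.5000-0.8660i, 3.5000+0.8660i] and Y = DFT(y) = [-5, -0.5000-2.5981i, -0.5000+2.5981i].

By linearity: DFT(2x + 3y) = 2·DFT(x) + 3·DFT(y)
= 2·[-1, 3.5000-0.8660i, 3.5000+0.8660i] + 3·[-5, -0.5000-2.5981i, -0.5000+2.5981i]

Computing element-wise:
Z[0] = 2·(-1) + 3·(-5) = -17
Z[1] = 2·(3.5000-0.8660i) + 3·(-0.5000-2.5981i) = 5.5000-9.5263i
Z[2] = 2·(3.5000+0.8660i) + 3·(-0.5000+2.5981i) = 5.5000+9.5263i

DFT(2x + 3y) = 2·X + 3·Y = [-17, 5.5000-9.5263i, 5.5000+9.5263i]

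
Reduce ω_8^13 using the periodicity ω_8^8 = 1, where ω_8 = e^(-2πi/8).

Since ω_8^8 = 1, powers reduce modulo 8.
13 mod 8 = 5
So ω_8^13 = ω_8^5 = e^(-2πi·5/8)

ω_8^13 = ω_8^5 = -0.7071+0.7071i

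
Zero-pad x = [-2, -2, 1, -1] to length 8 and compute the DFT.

Original 4-point DFT: [-4, -3+1i, 2, -3-1i]
Zero-padded 8-point DFT provides frequency interpolation.

DFT_8([x, 0, ...]) = [-4, -2.7071+1.1213i, -3+1i, -1.2929+3.1213i, 2, -1.2929-3.1213i, -3-1i, -2.7071-1.1213i]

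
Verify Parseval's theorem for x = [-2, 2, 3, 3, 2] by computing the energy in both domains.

Time domain:
Σ|x[n]|² = |-2|² + |2|² + |3|² + |3|² + |2|² = 30.0000

Frequency domain:
(1/5)Σ|X[k]|² = (1/5)(|8|² + |-5.6180|² + |-3.3820|² + |-3.3820|² + |-5.6180|²) = (1/5)·150.0000 = 30.0000

Both sides agree, confirming Parseval's theorem.

Σ|x[n]|² = (1/N)Σ|X[k]|² = 30.0000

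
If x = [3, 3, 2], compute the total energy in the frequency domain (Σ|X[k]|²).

Parseval: Σ|x[n]|² = (1/N)Σ|X[k]|², so Σ|X[k]|² = N·Σ|x[n]|² = 3·22.0000

Σ|X[k]|² = N·Σ|x[n]|² = 3·22.0000 = 66.0000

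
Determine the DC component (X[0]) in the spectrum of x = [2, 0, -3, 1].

X[0] = Σ(n=0 to 3) x[n] · ω_4^0 = Σ x[n]
= (2) + (0) + (-3) + (1)

X[0] = 0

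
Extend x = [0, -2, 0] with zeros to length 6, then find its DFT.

Original 3-point DFT: [-2, 1.0000+1.7321i, 1.0000-1.7321i]
Zero-padded 6-point DFT provides frequency interpolation.

DFT_6([x, 0, ...]) = [-2, -1.0000+1.7321i, 1.0000+1.7321i, 2, 1.0000-1.7321i, -1.0000-1.7321i]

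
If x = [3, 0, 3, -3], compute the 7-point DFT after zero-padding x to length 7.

Original 4-point DFT: [3, -3i, 9, 3i]
Zero-padded 7-point DFT provides frequency interpolation.

DFT_7([x, 0, ...]) = [3, 5.0353-1.6231i, -1.5734-1.0438i, 5.5380+5.2703i, 5.5380-5.2703i, -1.5734+1.0438i, 5.0353+1.6231i]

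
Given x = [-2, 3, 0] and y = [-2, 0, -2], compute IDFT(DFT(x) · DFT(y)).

(x ⊛ y)[n] = Σ(m=0 to 2) x[m] · y[(n-m) mod 3]

Computing each output sample:
(x ⊛ y)[0] = -2
(x ⊛ y)[1] = -6
(x ⊛ y)[2] = 4

x ⊛ y = [-2, -6, 4]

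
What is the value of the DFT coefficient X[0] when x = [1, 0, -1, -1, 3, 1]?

X[0] = Σ(n=0 to 5) x[n] · ω_6^0 = Σ x[n]
= (1) + (0) + (-1) + (-1) + (3) + (1)

X[0] = 3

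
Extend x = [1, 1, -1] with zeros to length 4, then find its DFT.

Original 3-point DFT: [1, 1.0000-1.7321i, 1.0000+1.7321i]
Zero-padded 4-point DFT provides frequency interpolation.

DFT_4([x, 0, ...]) = [1, 2-1i, -1, 2+1i]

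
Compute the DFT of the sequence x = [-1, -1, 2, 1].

X[k] = Σ(n=0 to 3) x[n] · ω_4^(nk)
where ω_4 = e^(-2πi/4)

Computing each X[k]:
X[0] = 1
X[1] = -3+2i
X[2] = 1
X[3] = -3-2i

X = [1, -3+2i, 1, -3-2i]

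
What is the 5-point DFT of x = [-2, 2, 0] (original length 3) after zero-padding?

Original 3-point DFT: [0, -3.0000-1.7321i, -3.0000+1.7321i]
Zero-padded 5-point DFT provides frequency interpolation.

DFT_5([x, 0, ...]) = [0, -1.3820-1.9021i, -3.6180-1.1756i, -3.6180+1.1756i, -1.3820+1.9021i]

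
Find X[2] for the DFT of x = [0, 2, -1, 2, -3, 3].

X[2] = Σ(n=0 to 5) x[n] · ω_6^(2n) where ω_6 = e^(-2πi/6)
= (0)·ω_6^0 + (2)·ω_6^2 + (-1)·ω_6^4 + (2)·ω_6^6 + (-3)·ω_6^8 + (3)·ω_6^10

X[2] = 1.5000+2.5981i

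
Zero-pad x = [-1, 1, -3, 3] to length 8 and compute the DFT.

Original 4-point DFT: [0, 2+2i, -8, 2-2i]
Zero-padded 8-point DFT provides frequency interpolation.

DFT_8([x, 0, ...]) = [0, -2.4142+0.1716i, 2+2i, 0.4142-5.8284i, -8, 0.4142+5.8284i, 2-2i, -2.4142-0.1716i]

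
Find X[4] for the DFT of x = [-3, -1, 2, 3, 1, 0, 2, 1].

X[4] = Σ(n=0 to 7) x[n] · ω_8^(4n) where ω_8 = e^(-2πi/8)
= (-3)·ω_8^0 + (-1)·ω_8^4 + (2)·ω_8^8 + (3)·ω_8^12 + (1)·ω_8^16 + (0)·ω_8^20 + (2)·ω_8^24 + (1)·ω_8^28

X[4] = -1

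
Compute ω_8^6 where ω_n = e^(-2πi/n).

ω_8^6 = e^(-2πi·6/8)
= cos(-2π·6/8) + i·sin(-2π·6/8)
= cos(-12π/8) + i·sin(-12π/8)

ω_8^6 = cos(-12π/8) + i·sin(-12π/8) = 1i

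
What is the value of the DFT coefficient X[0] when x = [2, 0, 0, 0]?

X[0] = Σ(n=0 to 3) x[n] · ω_4^0 = Σ x[n]
= (2) + (0) + (0) + (0)

X[0] = 2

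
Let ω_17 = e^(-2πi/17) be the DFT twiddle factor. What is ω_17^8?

ω_17^8 = e^(-2πi·8/17)
= cos(-2π·8/17) + i·sin(-2π·8/17)
= cos(-16π/17) + i·sin(-16π/17)

ω_17^8 = cos(-16π/17) + i·sin(-16π/17) = -0.9830-0.1837i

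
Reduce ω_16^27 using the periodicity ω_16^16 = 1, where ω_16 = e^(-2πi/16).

Since ω_16^16 = 1, powers reduce modulo 16.
27 mod 16 = 11
So ω_16^27 = ω_16^11 = e^(-2πi·11/16)

ω_16^27 = ω_16^11 = -0.3827+0.9239i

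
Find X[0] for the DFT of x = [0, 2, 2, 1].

X[0] = Σ(n=0 to 3) x[n] · ω_4^0 = Σ x[n]
= (0) + (2) + (2) + (1)

X[0] = 5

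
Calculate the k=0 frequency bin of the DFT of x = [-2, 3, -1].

X[0] = Σ(n=0 to 2) x[n] · ω_3^0 = Σ x[n]
= (-2) + (3) + (-1)

X[0] = 0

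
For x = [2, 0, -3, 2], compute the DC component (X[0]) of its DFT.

X[0] = Σ(n=0 to 3) x[n] · ω_4^0 = Σ x[n]
= (2) + (0) + (-3) + (2)

X[0] = 1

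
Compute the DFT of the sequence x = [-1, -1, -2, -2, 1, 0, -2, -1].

X[k] = Σ(n=0 to 7) x[n] · ω_8^(nk)
where ω_8 = e^(-2πi/8)

Computing each X[k]:
X[0] = -8
X[1] = -2.0000+1.4142i
X[2] = 4-2i
X[3] = -2.0000+1.4142i
X[4] = 0
X[5] = -2.0000-1.4142i
X[6] = 4+2i
X[7] = -2.0000-1.4142i

X = [-8, -2.0000+1.4142i, 4-2i, -2.0000+1.4142i, 0, -2.0000-1.4142i, 4+2i, -2.0000-1.4142i]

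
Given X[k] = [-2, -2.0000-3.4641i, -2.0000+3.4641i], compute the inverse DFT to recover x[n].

x[n] = (1/3) Σ(k=0 to 2) X[k] · e^(2πikn/3)

Computing each x[n]:
x[0] = -2
x[1] = 2
x[2] = -2

x = [-2, 2, -2]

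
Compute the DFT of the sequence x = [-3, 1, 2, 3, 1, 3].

X[k] = Σ(n=0 to 5) x[n] · ω_6^(nk)
where ω_6 = e^(-2πi/6)

Computing each X[k]:
X[0] = 7
X[1] = -5.5000+0.8660i
X[2] = -3.5000+2.5981i
X[3] = -7
X[4] = -3.5000-2.5981i
X[5] = -5.5000-0.8660i

X = [7, -5.5000+0.8660i, -3.5000+2.5981i, -7, -3.5000-2.5981i, -5.5000-0.8660i]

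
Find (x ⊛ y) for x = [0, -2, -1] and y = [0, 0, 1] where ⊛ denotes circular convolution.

(x ⊛ y)[n] = Σ(m=0 to 2) x[m] · y[(n-m) mod 3]

Computing each output sample:
(x ⊛ y)[0] = -2
(x ⊛ y)[1] = -1
(x ⊛ y)[2] = 0

x ⊛ y = [-2, -1, 0]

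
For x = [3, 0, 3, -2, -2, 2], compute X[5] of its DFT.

X[5] = Σ(n=0 to 5) x[n] · ω_6^(5n) where ω_6 = e^(-2πi/6)
= (3)·ω_6^0 + (0)·ω_6^5 + (3)·ω_6^10 + (-2)·ω_6^15 + (-2)·ω_6^20 + (2)·ω_6^25

X[5] = 5.5000+2.5981i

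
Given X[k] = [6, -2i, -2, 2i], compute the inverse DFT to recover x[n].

x[n] = (1/4) Σ(k=0 to 3) X[k] · e^(2πikn/4)

Computing each x[n]:
x[0] = 1
x[1] = 3
x[2] = 1
x[3] = 1

x = [1, 3, 1, 1]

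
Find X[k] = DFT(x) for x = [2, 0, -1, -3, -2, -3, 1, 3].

X[k] = Σ(n=0 to 7) x[n] · ω_8^(nk)
where ω_8 = e^(-2πi/8)

Computing each X[k]:
X[0] = -3
X[1] = 10.3640+4.1213i
X[2] = 3i
X[3] = -2.3640+0.1213i
X[4] = 3
X[5] = -2.3640-0.1213i
X[6] = -3i
X[7] = 10.3640-4.1213i

X = [-3, 10.3640+4.1213i, 3i, -2.3640+0.1213i, 3, -2.3640-0.1213i, -3i, 10.3640-4.1213i]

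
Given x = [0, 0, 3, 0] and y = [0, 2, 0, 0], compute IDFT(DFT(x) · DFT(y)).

(x ⊛ y)[n] = Σ(m=0 to 3) x[m] · y[(n-m) mod 4]

Computing each output sample:
(x ⊛ y)[0] = 0
(x ⊛ y)[1] = 0
(x ⊛ y)[2] = 0
(x ⊛ y)[3] = 6

x ⊛ y = [0, 0, 0, 6]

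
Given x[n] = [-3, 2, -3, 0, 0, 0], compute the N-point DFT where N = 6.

X[k] = Σ(n=0 to 5) x[n] · ω_6^(nk)
where ω_6 = e^(-2πi/6)

Computing each X[k]:
X[0] = -4
X[1] = -0.5000+0.8660i
X[2] = -2.5000-4.3301i
X[3] = -8
X[4] = -2.5000+4.3301i
X[5] = -0.5000-0.8660i

X = [-4, -0.5000+0.8660i, -2.5000-4.3301i, -8, -2.5000+4.3301i, -0.5000-0.8660i]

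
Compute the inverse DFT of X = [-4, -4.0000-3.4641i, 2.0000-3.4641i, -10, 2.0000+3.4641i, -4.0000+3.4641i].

x[n] = (1/6) Σ(k=0 to 5) X[k] · e^(2πikn/6)

Computing each x[n]:
x[0] = -3
x[1] = 2
x[2] = -2
x[3] = 3
x[4] = -2
x[5] = -2

x = [-3, 2, -2, 3, -2, -2]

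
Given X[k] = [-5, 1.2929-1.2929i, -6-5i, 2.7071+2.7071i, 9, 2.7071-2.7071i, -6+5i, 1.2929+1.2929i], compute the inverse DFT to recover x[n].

x[n] = (1/8) Σ(k=0 to 7) X[k] · e^(2πikn/8)

Computing each x[n]:
x[0] = 0
x[1] = -1
x[2] = 3
x[3] = -3
x[4] = -2
x[5] = 0
x[6] = 1
x[7] = -3

x = [0, -1, 3, -3, -2, 0, 1, -3]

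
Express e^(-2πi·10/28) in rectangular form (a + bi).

ω_28^10 = e^(-2πi·10/28)
= cos(-2π·10/28) + i·sin(-2π·10/28)
= cos(-20π/28) + i·sin(-20π/28)

ω_28^10 = cos(-20π/28) + i·sin(-20π/28) = -0.6235-0.7818i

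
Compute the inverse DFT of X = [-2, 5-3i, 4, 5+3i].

x[n] = (1/4) Σ(k=0 to 3) X[k] · e^(2πikn/4)

Computing each x[n]:
x[0] = 3
x[1] = 0
x[2] = -2
x[3] = -3

x = [3, 0, -2, -3]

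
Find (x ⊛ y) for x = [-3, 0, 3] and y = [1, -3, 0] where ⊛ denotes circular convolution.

(x ⊛ y)[n] = Σ(m=0 to 2) x[m] · y[(n-m) mod 3]

Computing each output sample:
(x ⊛ y)[0] = -12
(x ⊛ y)[1] = 9
(x ⊛ y)[2] = 3

x ⊛ y = [-12, 9, 3]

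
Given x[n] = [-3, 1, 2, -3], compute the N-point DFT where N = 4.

X[k] = Σ(n=0 to 3) x[n] · ω_4^(nk)
where ω_4 = e^(-2πi/4)

Computing each X[k]:
X[0] = -3
X[1] = -5-4i
X[2] = 1
X[3] = -5+4i

X = [-3, -5-4i, 1, -5+4i]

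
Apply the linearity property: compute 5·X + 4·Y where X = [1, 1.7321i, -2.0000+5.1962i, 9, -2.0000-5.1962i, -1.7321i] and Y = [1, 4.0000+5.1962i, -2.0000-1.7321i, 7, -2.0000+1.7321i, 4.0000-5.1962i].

By linearity: DFT(5x + 4y) = 5·DFT(x) + 4·DFT(y)
= 5·[1, 1.7321i, -2.0000+5.1962i, 9, -2.0000-5.1962i, -1.7321i] + 4·[1, 4.0000+5.1962i, -2.0000-1.7321i, 7, -2.0000+1.7321i, 4.0000-5.1962i]

Computing element-wise:
Z[0] = 5·(1) + 4·(1) = 9
Z[1] = 5·(1.7321i) + 4·(4.0000+5.1962i) = 16.0000+29.4453i
Z[2] = 5·(-2.0000+5.1962i) + 4·(-2.0000-1.7321i) = -18.0000+19.0526i
Z[3] = 5·(9) + 4·(7) = 73
Z[4] = 5·(-2.0000-5.1962i) + 4·(-2.0000+1.7321i) = -18.0000-19.0526i
Z[5] = 5·(-1.7321i) + 4·(4.0000-5.1962i) = 16.0000-29.4453i

DFT(5x + 4y) = 5·X + 4·Y = [9, 16.0000+29.4453i, -18.0000+19.0526i, 73, -18.0000-19.0526i, 16.0000-29.4453i]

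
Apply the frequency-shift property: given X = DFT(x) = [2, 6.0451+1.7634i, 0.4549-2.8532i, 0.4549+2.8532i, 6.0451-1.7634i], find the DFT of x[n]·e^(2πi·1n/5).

Modulation property: DFT(ω_5^(-1n)·x[n]) = X[(k-1) mod 5], so circularly shift X by 1 positions.

X[k-1] = [6.0451-1.7634i, 2, 6.0451+1.7634i, 0.4549-2.8532i, 0.4549+2.8532i]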